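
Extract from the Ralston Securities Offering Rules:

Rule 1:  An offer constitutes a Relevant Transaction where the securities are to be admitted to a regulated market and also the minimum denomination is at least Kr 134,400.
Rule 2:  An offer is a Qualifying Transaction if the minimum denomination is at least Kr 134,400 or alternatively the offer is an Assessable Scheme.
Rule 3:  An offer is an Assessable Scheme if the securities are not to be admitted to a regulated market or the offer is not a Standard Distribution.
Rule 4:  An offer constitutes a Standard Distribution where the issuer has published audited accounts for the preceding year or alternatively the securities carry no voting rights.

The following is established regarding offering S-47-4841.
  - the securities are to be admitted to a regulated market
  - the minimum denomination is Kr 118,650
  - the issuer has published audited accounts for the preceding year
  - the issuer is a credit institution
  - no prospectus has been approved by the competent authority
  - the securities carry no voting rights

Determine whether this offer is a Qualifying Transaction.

No

rule 4 — Standard Distribution: [the issuer has published audited accounts for the preceding year? yes] OR [the securities carry no voting rights? yes] → satisfied.
rule 3 — Assessable Scheme: [the securities are not to be admitted to a regulated market? no] OR [not a Standard Distribution (rule 4)? no] → not satisfied.
rule 2 — Qualifying Transaction: [minimum denomination: Kr 118,650 ≥ Kr 134,400? no] OR [Assessable Scheme (rule 3)? no] → not satisfied.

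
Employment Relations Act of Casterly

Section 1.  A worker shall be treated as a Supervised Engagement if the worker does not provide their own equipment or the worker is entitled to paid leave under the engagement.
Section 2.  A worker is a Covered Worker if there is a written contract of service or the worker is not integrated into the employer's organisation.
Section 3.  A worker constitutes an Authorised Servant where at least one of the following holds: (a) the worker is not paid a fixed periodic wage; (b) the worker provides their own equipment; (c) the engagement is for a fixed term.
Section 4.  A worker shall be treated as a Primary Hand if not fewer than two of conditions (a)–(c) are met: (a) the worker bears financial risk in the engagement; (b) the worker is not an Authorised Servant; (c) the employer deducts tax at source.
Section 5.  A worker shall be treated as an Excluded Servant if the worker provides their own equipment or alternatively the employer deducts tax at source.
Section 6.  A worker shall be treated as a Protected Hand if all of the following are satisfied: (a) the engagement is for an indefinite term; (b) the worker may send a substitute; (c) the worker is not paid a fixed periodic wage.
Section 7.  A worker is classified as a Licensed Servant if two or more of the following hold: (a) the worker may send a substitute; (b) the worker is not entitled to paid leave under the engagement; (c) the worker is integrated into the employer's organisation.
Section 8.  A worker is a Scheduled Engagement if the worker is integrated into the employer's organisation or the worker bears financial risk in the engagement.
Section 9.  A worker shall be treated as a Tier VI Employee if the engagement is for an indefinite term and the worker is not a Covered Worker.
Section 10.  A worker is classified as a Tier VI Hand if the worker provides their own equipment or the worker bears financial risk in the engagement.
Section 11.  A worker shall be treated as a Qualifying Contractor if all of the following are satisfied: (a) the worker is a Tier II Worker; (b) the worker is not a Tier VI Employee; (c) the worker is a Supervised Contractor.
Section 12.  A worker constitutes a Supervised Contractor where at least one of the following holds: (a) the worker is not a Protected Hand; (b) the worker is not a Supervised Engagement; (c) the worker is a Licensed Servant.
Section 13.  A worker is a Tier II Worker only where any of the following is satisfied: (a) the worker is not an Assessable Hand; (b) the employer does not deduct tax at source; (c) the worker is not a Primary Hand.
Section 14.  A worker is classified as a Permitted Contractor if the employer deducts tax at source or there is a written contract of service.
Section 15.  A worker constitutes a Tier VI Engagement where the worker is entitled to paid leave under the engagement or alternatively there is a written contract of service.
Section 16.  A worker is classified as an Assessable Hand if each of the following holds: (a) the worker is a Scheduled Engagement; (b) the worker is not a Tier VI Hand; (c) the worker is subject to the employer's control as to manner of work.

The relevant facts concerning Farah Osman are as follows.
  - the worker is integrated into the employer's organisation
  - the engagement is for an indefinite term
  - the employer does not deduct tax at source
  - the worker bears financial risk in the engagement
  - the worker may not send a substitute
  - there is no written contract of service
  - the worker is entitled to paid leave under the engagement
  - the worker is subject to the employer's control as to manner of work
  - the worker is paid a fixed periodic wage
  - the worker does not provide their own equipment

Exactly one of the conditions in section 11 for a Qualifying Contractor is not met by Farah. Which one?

Tier VI Employee

section 8 — Scheduled Engagement: [the worker is integrated into the employer's organisation? yes] OR [the worker bears financial risk in the engagement? yes] → satisfied.
section 10 — Tier VI Hand: [the worker provides their own equipment? no] OR [the worker bears financial risk in the engagement? yes] → satisfied.
section 16 — Assessable Hand: [Scheduled Engagement (section 8)? yes] AND [not a Tier VI Hand (section 10)? no] AND [the worker is subject to the employer's control as to manner of work? yes] → not satisfied.
section 3 — Authorised Servant: [the worker is not paid a fixed periodic wage? no] OR [the worker provides their own equipment? no] OR [the engagement is for a fixed term? no] → not satisfied.
section 4 — Primary Hand: the worker bears financial risk in the engagement? yes; not an Authorised Servant (section 3)? yes; the employer deducts tax at source? no — 2 of 3 hold (need ≥2) → satisfied.
section 13 — Tier II Worker: [not an Assessable Hand (section 16)? yes] OR [the employer does not deduct tax at source? yes] OR [not a Primary Hand (section 4)? no] → satisfied.
section 2 — Covered Worker: [there is a written contract of service? no] OR [the worker is not integrated into the employer's organisation? no] → not satisfied.
section 9 — Tier VI Employee: [the engagement is for an indefinite term? yes] AND [not a Covered Worker (section 2)? yes] → satisfied.
section 6 — Protected Hand: [the engagement is for an indefinite term? yes] AND [the worker may send a substitute? no] AND [the worker is not paid a fixed periodic wage? no] → not satisfied.
section 1 — Supervised Engagement: [the worker does not provide their own equipment? yes] OR [the worker is entitled to paid leave under the engagement? yes] → satisfied.
section 7 — Licensed Servant: the worker may send a substitute? no; the worker is not entitled to paid leave under the engagement? no; the worker is integrated into the employer's organisation? yes — 1 of 3 hold (need ≥2) → not satisfied.
section 12 — Supervised Contractor: [not a Protected Hand (section 6)? yes] OR [not a Supervised Engagement (section 1)? no] OR [Licensed Servant (section 7)? no] → satisfied.
section 11 — Qualifying Contractor: [Tier II Worker (section 13)? yes] AND [not a Tier VI Employee (section 9)? no] AND [Supervised Contractor (section 12)? yes] → not satisfied.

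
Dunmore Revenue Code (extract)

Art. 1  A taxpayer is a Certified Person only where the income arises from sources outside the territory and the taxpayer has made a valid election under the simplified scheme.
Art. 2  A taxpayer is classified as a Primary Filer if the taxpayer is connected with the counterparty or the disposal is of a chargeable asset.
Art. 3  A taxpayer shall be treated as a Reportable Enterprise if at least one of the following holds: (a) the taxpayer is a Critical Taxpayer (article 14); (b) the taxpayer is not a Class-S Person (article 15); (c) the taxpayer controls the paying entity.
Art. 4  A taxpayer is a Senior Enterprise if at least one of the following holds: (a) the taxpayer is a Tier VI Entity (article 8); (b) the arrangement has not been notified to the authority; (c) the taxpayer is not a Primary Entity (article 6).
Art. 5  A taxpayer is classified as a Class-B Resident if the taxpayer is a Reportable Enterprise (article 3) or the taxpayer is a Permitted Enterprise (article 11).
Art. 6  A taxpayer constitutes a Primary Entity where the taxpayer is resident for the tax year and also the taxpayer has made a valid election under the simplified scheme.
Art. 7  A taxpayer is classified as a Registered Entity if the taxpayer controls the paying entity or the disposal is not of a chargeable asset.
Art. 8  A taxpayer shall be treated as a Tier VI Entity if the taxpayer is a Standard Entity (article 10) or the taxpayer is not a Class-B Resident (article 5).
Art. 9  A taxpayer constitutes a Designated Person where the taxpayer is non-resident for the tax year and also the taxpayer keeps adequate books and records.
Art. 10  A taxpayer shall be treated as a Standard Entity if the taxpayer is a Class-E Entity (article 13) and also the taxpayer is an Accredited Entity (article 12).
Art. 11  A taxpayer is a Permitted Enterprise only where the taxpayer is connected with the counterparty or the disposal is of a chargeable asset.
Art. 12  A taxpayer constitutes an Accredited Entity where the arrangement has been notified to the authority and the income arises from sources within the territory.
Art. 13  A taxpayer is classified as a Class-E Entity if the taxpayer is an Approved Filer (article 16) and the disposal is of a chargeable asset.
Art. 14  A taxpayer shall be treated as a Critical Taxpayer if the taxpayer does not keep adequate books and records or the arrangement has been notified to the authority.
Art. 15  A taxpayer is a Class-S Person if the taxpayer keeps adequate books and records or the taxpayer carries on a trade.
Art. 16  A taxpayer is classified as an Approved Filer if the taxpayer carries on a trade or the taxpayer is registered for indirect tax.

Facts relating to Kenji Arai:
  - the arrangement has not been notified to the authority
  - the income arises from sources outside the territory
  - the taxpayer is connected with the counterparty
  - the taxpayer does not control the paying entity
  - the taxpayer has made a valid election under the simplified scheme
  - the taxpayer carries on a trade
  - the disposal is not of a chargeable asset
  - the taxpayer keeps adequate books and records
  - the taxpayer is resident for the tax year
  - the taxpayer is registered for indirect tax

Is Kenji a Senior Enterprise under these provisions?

Under article 16: the taxpayer carries on a trade? yes; or the taxpayer is registered for indirect tax? yes. So the taxpayer is an Approved Filer.
Under article 13: Approved Filer (article 16)? yes; and the disposal is of a chargeable asset? no. So the taxpayer is not a Class-E Entity.
Under article 12: the arrangement has been notified to the authority? no; and the income arises from sources within the territory? no. So the taxpayer is not an Accredited Entity.
Under article 10: Class-E Entity (article 13)? no; and Accredited Entity (article 12)? no. So the taxpayer is not a Standard Entity.
Under article 14: the taxpayer does not keep adequate books and records? no; or the arrangement has been notified to the authority? no. So the taxpayer is not a Critical Taxpayer.
Under article 15: the taxpayer keeps adequate books and records? yes; or the taxpayer carries on a trade? yes. So the taxpayer is a Class-S Person.
Under article 3: Critical Taxpayer (article 14)? no; or not a Class-S Person (article 15)? no; or the taxpayer controls the paying entity? no. So the taxpayer is not a Reportable Enterprise.
Under article 11: the taxpayer is connected with the counterparty? yes; or the disposal is of a chargeable asset? no. So the taxpayer is a Permitted Enterprise.
Under article 5: Reportable Enterprise (article 3)? no; or Permitted Enterprise (article 11)? yes. So the taxpayer is a Class-B Resident.
Under article 8: Standard Entity (article 10)? no; or not a Class-B Resident (article 5)? no. So the taxpayer is not a Tier VI Entity.
Under article 6: the taxpayer is resident for the tax year? yes; and the taxpayer has made a valid election under the simplified scheme? yes. So the taxpayer is a Primary Entity.
Under article 4: Tier VI Entity (article 8)? no; or the arrangement has not been notified to the authority? yes; or not a Primary Entity (article 6)? no. So the taxpayer is a Senior Enterprise.

Yes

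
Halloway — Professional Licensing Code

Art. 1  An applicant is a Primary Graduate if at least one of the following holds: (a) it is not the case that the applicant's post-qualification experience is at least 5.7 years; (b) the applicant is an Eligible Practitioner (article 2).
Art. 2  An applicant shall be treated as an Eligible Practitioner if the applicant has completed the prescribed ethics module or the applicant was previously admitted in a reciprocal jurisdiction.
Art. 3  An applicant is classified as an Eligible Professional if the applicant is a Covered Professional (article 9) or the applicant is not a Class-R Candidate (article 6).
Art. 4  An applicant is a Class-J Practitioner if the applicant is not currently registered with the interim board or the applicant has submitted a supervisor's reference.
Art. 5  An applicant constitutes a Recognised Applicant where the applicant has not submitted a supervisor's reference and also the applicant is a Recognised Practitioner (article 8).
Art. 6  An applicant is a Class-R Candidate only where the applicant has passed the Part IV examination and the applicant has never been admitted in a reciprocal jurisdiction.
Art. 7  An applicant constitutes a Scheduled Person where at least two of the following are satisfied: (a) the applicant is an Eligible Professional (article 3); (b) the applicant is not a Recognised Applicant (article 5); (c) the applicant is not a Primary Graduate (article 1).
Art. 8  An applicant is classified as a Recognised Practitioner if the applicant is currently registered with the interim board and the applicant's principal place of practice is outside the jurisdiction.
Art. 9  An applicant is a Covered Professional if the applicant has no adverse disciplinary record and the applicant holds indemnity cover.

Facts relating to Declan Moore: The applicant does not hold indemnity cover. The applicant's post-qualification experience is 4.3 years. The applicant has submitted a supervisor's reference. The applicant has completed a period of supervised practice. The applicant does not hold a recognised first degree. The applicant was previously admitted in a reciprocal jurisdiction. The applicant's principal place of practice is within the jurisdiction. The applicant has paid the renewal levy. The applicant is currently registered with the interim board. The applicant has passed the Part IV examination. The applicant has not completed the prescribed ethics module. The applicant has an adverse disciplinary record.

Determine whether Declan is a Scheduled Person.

Yes

article 9 — Covered Professional: [the applicant has no adverse disciplinary record? no] AND [the applicant holds indemnity cover? no] → not satisfied.
article 6 — Class-R Candidate: [the applicant has passed the Part IV examination? yes] AND [the applicant has never been admitted in a reciprocal jurisdiction? no] → not satisfied.
article 3 — Eligible Professional: [Covered Professional (article 9)? no] OR [not a Class-R Candidate (article 6)? yes] → satisfied.
article 8 — Recognised Practitioner: [the applicant is currently registered with the interim board? yes] AND [the applicant's principal place of practice is outside the jurisdiction? no] → not satisfied.
article 5 — Recognised Applicant: [the applicant has not submitted a supervisor's reference? no] AND [Recognised Practitioner (article 8)? no] → not satisfied.
article 2 — Eligible Practitioner: [the applicant has completed the prescribed ethics module? no] OR [the applicant was previously admitted in a reciprocal jurisdiction? yes] → satisfied.
article 1 — Primary Graduate: [applicant's post-qualification experience: 4.3 years ≥ 5.7 years? no, so negated condition yes] OR [Eligible Practitioner (article 2)? yes] → satisfied.
article 7 — Scheduled Person: Eligible Professional (article 3)? yes; not a Recognised Applicant (article 5)? yes; not a Primary Graduate (article 1)? no — 2 of 3 hold (need ≥2) → satisfied.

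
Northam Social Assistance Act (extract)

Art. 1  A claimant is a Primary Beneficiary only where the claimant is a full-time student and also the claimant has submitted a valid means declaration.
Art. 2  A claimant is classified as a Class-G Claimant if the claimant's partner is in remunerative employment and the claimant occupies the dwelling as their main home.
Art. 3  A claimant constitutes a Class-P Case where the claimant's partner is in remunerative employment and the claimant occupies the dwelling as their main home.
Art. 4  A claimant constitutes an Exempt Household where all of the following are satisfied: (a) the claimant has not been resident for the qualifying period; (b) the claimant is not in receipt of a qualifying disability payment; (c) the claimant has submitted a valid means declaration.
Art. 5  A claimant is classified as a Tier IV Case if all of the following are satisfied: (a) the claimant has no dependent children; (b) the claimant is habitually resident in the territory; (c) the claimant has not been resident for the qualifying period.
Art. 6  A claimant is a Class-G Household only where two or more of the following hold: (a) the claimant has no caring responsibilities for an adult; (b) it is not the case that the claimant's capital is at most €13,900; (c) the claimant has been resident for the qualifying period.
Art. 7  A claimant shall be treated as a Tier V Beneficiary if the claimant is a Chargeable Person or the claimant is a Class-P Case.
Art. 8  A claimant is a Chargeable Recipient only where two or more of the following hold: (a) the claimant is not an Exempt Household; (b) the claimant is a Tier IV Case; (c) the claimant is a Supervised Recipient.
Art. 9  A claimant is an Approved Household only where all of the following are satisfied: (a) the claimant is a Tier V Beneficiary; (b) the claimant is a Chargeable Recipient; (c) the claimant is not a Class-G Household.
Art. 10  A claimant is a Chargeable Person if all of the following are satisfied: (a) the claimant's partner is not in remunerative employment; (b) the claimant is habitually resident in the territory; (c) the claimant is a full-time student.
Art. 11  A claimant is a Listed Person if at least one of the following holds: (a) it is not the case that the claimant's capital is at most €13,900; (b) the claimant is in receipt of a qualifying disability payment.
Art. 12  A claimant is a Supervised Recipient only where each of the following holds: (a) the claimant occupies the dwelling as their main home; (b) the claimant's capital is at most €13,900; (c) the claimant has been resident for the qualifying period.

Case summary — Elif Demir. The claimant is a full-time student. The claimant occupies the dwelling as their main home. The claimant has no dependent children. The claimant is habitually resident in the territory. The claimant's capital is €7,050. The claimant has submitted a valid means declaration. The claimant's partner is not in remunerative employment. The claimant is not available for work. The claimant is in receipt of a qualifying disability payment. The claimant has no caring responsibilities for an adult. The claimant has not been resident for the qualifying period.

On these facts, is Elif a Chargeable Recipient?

article 4 — Exempt Household: [the claimant has not been resident for the qualifying period? yes] AND [the claimant is not in receipt of a qualifying disability payment? no] AND [the claimant has submitted a valid means declaration? yes] → not satisfied.
article 5 — Tier IV Case: [the claimant has no dependent children? yes] AND [the claimant is habitually resident in the territory? yes] AND [the claimant has not been resident for the qualifying period? yes] → satisfied.
article 12 — Supervised Recipient: [the claimant occupies the dwelling as their main home? yes] AND [claimant's capital: €7,050 ≤ €13,900? yes] AND [the claimant has been resident for the qualifying period? no] → not satisfied.
article 8 — Chargeable Recipient: not an Exempt Household (article 4)? yes; Tier IV Case (article 5)? yes; Supervised Recipient (article 12)? no — 2 of 3 hold (need ≥2) → satisfied.

Yes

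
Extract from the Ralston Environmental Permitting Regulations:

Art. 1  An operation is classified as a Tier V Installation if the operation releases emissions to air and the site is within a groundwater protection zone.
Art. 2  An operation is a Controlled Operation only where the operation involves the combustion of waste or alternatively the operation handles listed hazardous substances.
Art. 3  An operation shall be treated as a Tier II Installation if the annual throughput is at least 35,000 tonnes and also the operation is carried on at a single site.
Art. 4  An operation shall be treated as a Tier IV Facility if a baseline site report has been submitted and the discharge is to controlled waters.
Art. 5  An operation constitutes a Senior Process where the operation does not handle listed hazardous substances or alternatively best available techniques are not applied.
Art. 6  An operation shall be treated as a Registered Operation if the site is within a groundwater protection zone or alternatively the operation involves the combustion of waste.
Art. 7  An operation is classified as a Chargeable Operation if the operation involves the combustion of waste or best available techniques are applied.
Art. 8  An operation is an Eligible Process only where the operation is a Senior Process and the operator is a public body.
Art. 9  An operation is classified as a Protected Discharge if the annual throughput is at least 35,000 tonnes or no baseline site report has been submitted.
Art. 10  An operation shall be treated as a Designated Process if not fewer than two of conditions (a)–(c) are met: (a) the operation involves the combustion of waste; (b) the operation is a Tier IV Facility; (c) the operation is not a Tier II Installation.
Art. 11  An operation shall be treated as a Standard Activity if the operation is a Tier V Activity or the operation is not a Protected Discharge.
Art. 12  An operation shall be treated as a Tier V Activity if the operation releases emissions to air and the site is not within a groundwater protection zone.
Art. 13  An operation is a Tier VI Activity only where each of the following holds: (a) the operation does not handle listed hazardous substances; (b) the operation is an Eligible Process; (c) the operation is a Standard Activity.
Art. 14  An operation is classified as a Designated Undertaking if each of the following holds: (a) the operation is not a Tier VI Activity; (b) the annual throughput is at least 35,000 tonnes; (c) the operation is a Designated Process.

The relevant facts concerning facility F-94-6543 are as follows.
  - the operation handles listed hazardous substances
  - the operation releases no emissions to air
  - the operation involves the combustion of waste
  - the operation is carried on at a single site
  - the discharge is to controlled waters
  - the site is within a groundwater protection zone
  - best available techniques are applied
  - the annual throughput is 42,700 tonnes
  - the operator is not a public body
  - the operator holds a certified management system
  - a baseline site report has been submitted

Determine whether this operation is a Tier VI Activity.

Under article 5: the operation does not handle listed hazardous substances? no; or best available techniques are not applied? no. So the operation is not a Senior Process.
Under article 8: Senior Process (article 5)? no; and the operator is a public body? no. So the operation is not an Eligible Process.
Under article 12: the operation releases emissions to air? no; and the site is not within a groundwater protection zone? no. So the operation is not a Tier V Activity.
Under article 9: annual throughput: 42,700 tonnes ≥ 35,000 tonnes? yes; or no baseline site report has been submitted? no. So the operation is a Protected Discharge.
Under article 11: Tier V Activity (article 12)? no; or not a Protected Discharge (article 9)? no. So the operation is not a Standard Activity.
Under article 13: the operation does not handle listed hazardous substances? no; and Eligible Process (article 8)? no; and Standard Activity (article 11)? no. So the operation is not a Tier VI Activity.

No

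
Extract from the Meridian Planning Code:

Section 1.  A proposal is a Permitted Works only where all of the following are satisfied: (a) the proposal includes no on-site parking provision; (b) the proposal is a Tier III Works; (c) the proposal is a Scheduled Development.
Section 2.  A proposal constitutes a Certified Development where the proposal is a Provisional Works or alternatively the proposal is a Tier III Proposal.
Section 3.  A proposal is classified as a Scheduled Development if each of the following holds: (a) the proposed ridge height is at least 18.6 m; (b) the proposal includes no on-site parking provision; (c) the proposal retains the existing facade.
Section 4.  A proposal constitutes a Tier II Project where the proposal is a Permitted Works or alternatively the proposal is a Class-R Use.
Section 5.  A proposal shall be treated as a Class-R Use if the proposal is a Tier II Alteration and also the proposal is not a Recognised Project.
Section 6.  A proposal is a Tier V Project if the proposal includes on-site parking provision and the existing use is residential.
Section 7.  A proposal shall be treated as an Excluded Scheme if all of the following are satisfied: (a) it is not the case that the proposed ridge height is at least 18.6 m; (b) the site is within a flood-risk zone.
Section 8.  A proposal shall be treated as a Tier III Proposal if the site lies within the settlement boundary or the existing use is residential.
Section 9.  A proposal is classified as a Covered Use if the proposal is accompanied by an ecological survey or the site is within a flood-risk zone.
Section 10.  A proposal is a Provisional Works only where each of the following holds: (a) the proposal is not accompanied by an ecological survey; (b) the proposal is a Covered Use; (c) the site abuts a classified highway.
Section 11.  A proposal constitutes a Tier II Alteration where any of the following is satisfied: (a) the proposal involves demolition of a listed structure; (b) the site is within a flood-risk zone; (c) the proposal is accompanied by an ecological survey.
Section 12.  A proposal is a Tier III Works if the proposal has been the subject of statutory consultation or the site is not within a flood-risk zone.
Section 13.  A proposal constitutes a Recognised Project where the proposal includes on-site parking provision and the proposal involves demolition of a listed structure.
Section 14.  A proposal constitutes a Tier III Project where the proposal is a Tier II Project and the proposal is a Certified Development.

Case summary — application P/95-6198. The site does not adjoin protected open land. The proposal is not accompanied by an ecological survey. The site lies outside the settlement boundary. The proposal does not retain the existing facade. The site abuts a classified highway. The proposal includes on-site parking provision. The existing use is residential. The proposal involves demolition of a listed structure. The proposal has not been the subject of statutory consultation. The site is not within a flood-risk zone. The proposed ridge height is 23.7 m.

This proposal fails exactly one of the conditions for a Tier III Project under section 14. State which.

section 12 — Tier III Works: [the proposal has been the subject of statutory consultation? no] OR [the site is not within a flood-risk zone? yes] → satisfied.
section 3 — Scheduled Development: [proposed ridge height: 23.7 m ≥ 18.6 m? yes] AND [the proposal includes no on-site parking provision? no] AND [the proposal retains the existing facade? no] → not satisfied.
section 1 — Permitted Works: [the proposal includes no on-site parking provision? no] AND [Tier III Works (section 12)? yes] AND [Scheduled Development (section 3)? no] → not satisfied.
section 11 — Tier II Alteration: [the proposal involves demolition of a listed structure? yes] OR [the site is within a flood-risk zone? no] OR [the proposal is accompanied by an ecological survey? no] → satisfied.
section 13 — Recognised Project: [the proposal includes on-site parking provision? yes] AND [the proposal involves demolition of a listed structure? yes] → satisfied.
section 5 — Class-R Use: [Tier II Alteration (section 11)? yes] AND [not a Recognised Project (section 13)? no] → not satisfied.
section 4 — Tier II Project: [Permitted Works (section 1)? no] OR [Class-R Use (section 5)? no] → not satisfied.
section 9 — Covered Use: [the proposal is accompanied by an ecological survey? no] OR [the site is within a flood-risk zone? no] → not satisfied.
section 10 — Provisional Works: [the proposal is not accompanied by an ecological survey? yes] AND [Covered Use (section 9)? no] AND [the site abuts a classified highway? yes] → not satisfied.
section 8 — Tier III Proposal: [the site lies within the settlement boundary? no] OR [the existing use is residential? yes] → satisfied.
section 2 — Certified Development: [Provisional Works (section 10)? no] OR [Tier III Proposal (section 8)? yes] → satisfied.
section 14 — Tier III Project: [Tier II Project (section 4)? no] AND [Certified Development (section 2)? yes] → not satisfied.

Tier II Project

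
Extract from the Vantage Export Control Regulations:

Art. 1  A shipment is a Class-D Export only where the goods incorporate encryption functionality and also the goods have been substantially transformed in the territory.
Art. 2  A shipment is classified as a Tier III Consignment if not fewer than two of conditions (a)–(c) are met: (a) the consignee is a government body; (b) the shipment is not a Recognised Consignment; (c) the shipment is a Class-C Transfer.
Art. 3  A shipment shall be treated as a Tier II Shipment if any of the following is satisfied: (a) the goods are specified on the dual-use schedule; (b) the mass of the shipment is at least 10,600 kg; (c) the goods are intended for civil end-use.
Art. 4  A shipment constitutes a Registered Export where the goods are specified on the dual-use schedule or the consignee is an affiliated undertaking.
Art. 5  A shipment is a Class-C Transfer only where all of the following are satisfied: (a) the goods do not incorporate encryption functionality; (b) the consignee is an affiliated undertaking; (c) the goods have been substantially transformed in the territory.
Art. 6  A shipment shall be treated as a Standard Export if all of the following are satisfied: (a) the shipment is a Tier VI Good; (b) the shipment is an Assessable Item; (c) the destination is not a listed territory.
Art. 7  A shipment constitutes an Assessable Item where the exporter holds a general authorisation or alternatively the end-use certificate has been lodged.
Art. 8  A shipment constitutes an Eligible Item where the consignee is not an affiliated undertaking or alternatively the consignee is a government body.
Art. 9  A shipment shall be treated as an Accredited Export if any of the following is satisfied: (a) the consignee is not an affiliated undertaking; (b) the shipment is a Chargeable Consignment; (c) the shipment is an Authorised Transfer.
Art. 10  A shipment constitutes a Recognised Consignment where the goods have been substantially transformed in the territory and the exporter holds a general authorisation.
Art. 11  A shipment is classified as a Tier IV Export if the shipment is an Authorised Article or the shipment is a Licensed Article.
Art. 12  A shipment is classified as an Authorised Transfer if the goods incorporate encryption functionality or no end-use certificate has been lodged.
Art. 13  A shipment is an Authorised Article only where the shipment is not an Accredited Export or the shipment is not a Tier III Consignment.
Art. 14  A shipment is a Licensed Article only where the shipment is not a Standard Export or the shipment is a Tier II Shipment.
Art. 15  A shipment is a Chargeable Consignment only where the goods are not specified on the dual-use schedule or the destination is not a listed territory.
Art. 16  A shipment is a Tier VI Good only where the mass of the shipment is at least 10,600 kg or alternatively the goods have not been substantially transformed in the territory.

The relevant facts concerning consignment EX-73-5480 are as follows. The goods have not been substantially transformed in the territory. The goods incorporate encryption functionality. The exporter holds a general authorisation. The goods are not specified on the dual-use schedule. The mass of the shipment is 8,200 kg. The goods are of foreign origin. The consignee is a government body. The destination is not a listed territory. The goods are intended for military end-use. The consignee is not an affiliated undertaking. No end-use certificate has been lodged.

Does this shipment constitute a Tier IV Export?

article 15 — Chargeable Consignment: [the goods are not specified on the dual-use schedule? yes] OR [the destination is not a listed territory? yes] → satisfied.
article 12 — Authorised Transfer: [the goods incorporate encryption functionality? yes] OR [no end-use certificate has been lodged? yes] → satisfied.
article 9 — Accredited Export: [the consignee is not an affiliated undertaking? yes] OR [Chargeable Consignment (article 15)? yes] OR [Authorised Transfer (article 12)? yes] → satisfied.
article 10 — Recognised Consignment: [the goods have been substantially transformed in the territory? no] AND [the exporter holds a general authorisation? yes] → not satisfied.
article 5 — Class-C Transfer: [the goods do not incorporate encryption functionality? no] AND [the consignee is an affiliated undertaking? no] AND [the goods have been substantially transformed in the territory? no] → not satisfied.
article 2 — Tier III Consignment: the consignee is a government body? yes; not a Recognised Consignment (article 10)? yes; Class-C Transfer (article 5)? no — 2 of 3 hold (need ≥2) → satisfied.
article 13 — Authorised Article: [not an Accredited Export (article 9)? no] OR [not a Tier III Consignment (article 2)? no] → not satisfied.
article 16 — Tier VI Good: [mass of the shipment: 8,200 kg ≥ 10,600 kg? no] OR [the goods have not been substantially transformed in the territory? yes] → satisfied.
article 7 — Assessable Item: [the exporter holds a general authorisation? yes] OR [the end-use certificate has been lodged? no] → satisfied.
article 6 — Standard Export: [Tier VI Good (article 16)? yes] AND [Assessable Item (article 7)? yes] AND [the destination is not a listed territory? yes] → satisfied.
article 3 — Tier II Shipment: [the goods are specified on the dual-use schedule? no] OR [mass of the shipment: 8,200 kg ≥ 10,600 kg? no] OR [the goods are intended for civil end-use? no] → not satisfied.
article 14 — Licensed Article: [not a Standard Export (article 6)? no] OR [Tier II Shipment (article 3)? no] → not satisfied.
article 11 — Tier IV Export: [Authorised Article (article 13)? no] OR [Licensed Article (article 14)? no] → not satisfied.

No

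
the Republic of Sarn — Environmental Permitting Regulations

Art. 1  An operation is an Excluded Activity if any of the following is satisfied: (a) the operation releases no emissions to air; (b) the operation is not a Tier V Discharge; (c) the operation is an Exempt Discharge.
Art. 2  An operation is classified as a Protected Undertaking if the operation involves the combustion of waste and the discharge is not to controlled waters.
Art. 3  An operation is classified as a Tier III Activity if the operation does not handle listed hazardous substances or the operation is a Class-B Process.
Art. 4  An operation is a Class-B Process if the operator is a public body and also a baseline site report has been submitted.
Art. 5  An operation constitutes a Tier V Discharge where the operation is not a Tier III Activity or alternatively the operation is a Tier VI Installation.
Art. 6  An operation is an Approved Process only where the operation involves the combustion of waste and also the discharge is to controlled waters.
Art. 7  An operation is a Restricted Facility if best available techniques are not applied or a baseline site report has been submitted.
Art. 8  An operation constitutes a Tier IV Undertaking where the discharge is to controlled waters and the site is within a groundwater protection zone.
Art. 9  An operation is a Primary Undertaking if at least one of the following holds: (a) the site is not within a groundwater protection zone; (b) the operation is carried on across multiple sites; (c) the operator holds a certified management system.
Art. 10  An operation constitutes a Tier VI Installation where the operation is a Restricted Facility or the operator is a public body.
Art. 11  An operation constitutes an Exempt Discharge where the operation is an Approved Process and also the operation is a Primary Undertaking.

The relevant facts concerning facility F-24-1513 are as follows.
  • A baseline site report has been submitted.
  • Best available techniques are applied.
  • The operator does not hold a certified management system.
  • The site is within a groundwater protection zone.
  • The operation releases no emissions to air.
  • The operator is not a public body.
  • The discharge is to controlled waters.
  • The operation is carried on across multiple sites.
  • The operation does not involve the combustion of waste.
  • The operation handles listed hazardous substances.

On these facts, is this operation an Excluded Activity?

article 4 — Class-B Process: [the operator is a public body? no] AND [a baseline site report has been submitted? yes] → not satisfied.
article 3 — Tier III Activity: [the operation does not handle listed hazardous substances? no] OR [Class-B Process (article 4)? no] → not satisfied.
article 7 — Restricted Facility: [best available techniques are not applied? no] OR [a baseline site report has been submitted? yes] → satisfied.
article 10 — Tier VI Installation: [Restricted Facility (article 7)? yes] OR [the operator is a public body? no] → satisfied.
article 5 — Tier V Discharge: [not a Tier III Activity (article 3)? yes] OR [Tier VI Installation (article 10)? yes] → satisfied.
article 6 — Approved Process: [the operation involves the combustion of waste? no] AND [the discharge is to controlled waters? yes] → not satisfied.
article 9 — Primary Undertaking: [the site is not within a groundwater protection zone? no] OR [the operation is carried on across multiple sites? yes] OR [the operator holds a certified management system? no] → satisfied.
article 11 — Exempt Discharge: [Approved Process (article 6)? no] AND [Primary Undertaking (article 9)? yes] → not satisfied.
article 1 — Excluded Activity: [the operation releases no emissions to air? yes] OR [not a Tier V Discharge (article 5)? no] OR [Exempt Discharge (article 11)? no] → satisfied.

Yes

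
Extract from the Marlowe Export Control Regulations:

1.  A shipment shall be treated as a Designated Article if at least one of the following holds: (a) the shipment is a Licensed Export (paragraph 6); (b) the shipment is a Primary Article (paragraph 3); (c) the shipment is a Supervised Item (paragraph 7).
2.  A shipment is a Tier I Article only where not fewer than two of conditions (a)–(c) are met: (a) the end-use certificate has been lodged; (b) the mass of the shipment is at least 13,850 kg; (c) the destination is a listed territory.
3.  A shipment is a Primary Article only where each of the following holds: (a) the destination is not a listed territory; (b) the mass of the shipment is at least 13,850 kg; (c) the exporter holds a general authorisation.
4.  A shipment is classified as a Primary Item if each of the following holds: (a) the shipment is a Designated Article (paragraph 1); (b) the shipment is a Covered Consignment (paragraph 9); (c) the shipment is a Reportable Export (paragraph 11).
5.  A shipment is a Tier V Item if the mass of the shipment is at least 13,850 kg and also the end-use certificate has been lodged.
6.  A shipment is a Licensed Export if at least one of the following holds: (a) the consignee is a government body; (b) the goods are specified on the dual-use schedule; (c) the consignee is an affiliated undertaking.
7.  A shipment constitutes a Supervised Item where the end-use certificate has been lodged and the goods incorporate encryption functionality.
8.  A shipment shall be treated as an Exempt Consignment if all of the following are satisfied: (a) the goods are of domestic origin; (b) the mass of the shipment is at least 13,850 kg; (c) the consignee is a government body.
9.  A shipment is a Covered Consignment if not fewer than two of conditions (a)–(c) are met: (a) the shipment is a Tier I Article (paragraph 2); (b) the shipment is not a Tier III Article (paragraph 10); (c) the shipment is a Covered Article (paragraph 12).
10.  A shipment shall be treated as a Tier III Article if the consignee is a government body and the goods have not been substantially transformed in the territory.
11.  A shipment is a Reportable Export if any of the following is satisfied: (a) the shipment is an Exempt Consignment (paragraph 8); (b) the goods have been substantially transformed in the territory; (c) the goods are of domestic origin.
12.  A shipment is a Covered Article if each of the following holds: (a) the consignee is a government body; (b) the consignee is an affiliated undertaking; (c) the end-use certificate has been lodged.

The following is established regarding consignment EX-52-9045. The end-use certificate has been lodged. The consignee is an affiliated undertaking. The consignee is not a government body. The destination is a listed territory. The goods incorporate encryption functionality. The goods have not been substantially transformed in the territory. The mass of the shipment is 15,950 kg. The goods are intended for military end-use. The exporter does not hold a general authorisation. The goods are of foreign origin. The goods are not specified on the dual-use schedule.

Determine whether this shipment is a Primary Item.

Under paragraph 6: the consignee is a government body? no; or the goods are specified on the dual-use schedule? no; or the consignee is an affiliated undertaking? yes. So the shipment is a Licensed Export.
Under paragraph 3: the destination is not a listed territory? no; and mass of the shipment: 15,950 kg ≥ 13,850 kg? yes; and the exporter holds a general authorisation? no. So the shipment is not a Primary Article.
Under paragraph 7: the end-use certificate has been lodged? yes; and the goods incorporate encryption functionality? yes. So the shipment is a Supervised Item.
Under paragraph 1: Licensed Export (paragraph 6)? yes; or Primary Article (paragraph 3)? no; or Supervised Item (paragraph 7)? yes. So the shipment is a Designated Article.
Under paragraph 2: the end-use certificate has been lodged? yes; mass of the shipment: 15,950 kg ≥ 13,850 kg? yes; the destination is a listed territory? yes — 3 of 3 hold (need ≥2) → satisfied.
Under paragraph 10: the consignee is a government body? no; and the goods have not been substantially transformed in the territory? yes. So the shipment is not a Tier III Article.
Under paragraph 12: the consignee is a government body? no; and the consignee is an affiliated undertaking? yes; and the end-use certificate has been lodged? yes. So the shipment is not a Covered Article.
Under paragraph 9: Tier I Article (paragraph 2)? yes; not a Tier III Article (paragraph 10)? yes; Covered Article (paragraph 12)? no — 2 of 3 hold (need ≥2) → satisfied.
Under paragraph 8: the goods are of domestic origin? no; and mass of the shipment: 15,950 kg ≥ 13,850 kg? yes; and the consignee is a government body? no. So the shipment is not an Exempt Consignment.
Under paragraph 11: Exempt Consignment (paragraph 8)? no; or the goods have been substantially transformed in the territory? no; or the goods are of domestic origin? no. So the shipment is not a Reportable Export.
Under paragraph 4: Designated Article (paragraph 1)? yes; and Covered Consignment (paragraph 9)? yes; and Reportable Export (paragraph 11)? no. So the shipment is not a Primary Item.

No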